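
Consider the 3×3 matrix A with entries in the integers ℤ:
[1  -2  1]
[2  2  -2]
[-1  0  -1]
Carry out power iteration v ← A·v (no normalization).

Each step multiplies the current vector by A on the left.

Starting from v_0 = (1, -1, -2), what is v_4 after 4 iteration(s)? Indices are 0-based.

v_4 = (-32, -48, 16)

v_0 = (1, -1, -2).
v_1 = A·v_0 = (1, 4, 1).
v_2 = A·v_1 = (-6, 8, -2).
v_3 = A·v_2 = (-24, 8, 8).
v_4 = A·v_3 = (-32, -48, 16).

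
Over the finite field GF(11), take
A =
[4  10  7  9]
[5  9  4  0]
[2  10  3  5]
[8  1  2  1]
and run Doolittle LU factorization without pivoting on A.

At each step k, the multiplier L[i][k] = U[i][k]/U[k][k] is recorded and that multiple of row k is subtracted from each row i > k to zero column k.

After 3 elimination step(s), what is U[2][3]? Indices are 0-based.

U[2][3] = 8

[col 0] pivot 4
  R1 -= 4*R0 → (0, 2, 9, 8)  (L[1][0] := 4)
  R2 -= 6*R0 → (0, 5, 5, 6)  (L[2][0] := 6)
  R3 -= 2*R0 → (0, 3, 10, 5)  (L[3][0] := 2)
[col 1] pivot 2
  R2 -= 8*R1 → (0, 0, 10, 8)  (L[2][1] := 8)
  R3 -= 7*R1 → (0, 0, 2, 4)  (L[3][1] := 7)
[col 2] pivot 10
  R3 -= 9*R2 → (0, 0, 0, 9)  (L[3][2] := 9)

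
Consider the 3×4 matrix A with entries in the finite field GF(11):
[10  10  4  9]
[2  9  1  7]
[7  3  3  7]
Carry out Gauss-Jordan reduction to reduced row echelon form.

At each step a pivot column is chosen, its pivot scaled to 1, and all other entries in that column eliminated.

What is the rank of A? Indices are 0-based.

rank = 3

step 1: normalize row 0 (÷10) = (1, 1, 7, 2)
  row 1: subtract 2×row0 = (0, 7, 9, 3)
  row 2: subtract 7×row0 = (0, 7, 9, 4)
step 2: normalize row 1 (÷7) = (0, 1, 6, 2)
  row 0: subtract 1×row1 = (1, 0, 1, 0)
  row 2: subtract 7×row1 = (0, 0, 0, 1)
skip col 2 (zero from row 2)
step 3: normalize row 2 (÷1) = (0, 0, 0, 1)
  row 1: subtract 2×row2 = (0, 1, 6, 0)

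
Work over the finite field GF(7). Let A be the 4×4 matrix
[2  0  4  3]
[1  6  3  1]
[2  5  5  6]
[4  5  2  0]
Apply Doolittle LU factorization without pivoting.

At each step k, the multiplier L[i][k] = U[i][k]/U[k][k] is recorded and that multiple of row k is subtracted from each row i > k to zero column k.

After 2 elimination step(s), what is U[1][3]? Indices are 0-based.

U[1][3] = 3

[col 0] pivot 2
  R1 -= 4*R0 → (0, 6, 1, 3)  (L[1][0] := 4)
  R2 -= 1*R0 → (0, 5, 1, 3)  (L[2][0] := 1)
  R3 -= 2*R0 → (0, 5, 1, 1)  (L[3][0] := 2)
[col 1] pivot 6
  R2 -= 2*R1 → (0, 0, 6, 4)  (L[2][1] := 2)
  R3 -= 2*R1 → (0, 0, 6, 2)  (L[3][1] := 2)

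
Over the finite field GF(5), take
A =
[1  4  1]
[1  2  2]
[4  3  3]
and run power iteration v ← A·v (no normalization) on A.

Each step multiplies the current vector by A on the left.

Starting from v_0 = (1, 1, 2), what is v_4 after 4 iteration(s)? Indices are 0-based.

v_0 = (1, 1, 2).
v_1 = A·v_0 = (2, 2, 3).
v_2 = A·v_1 = (3, 2, 3).
v_3 = A·v_2 = (4, 3, 2).
v_4 = A·v_3 = (3, 4, 1).

v_4 = (3, 4, 1)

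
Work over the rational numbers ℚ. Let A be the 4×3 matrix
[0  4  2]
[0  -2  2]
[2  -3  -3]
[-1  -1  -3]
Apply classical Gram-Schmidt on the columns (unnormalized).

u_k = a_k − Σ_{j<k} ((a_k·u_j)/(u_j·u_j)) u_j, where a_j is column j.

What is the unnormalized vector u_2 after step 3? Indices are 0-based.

u_2 = (-2/25, 76/25, -32/25, -64/25)

Step 1: u_0 = a_0 = (0, 0, 2, -1).
Step 2: u_1 = a_1 − (-1)·u_0 = (4, -2, -1, -2).
Step 3: u_2 = a_2 − (-3/5)·u_0 − (13/25)·u_1 = (-2/25, 76/25, -32/25, -64/25).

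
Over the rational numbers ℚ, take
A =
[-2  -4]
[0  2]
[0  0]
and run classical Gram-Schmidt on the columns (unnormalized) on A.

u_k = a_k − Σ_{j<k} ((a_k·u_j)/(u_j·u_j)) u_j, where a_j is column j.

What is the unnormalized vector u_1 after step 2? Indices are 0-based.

Step 1: u_0 = a_0 = (-2, 0, 0).
Step 2: u_1 = a_1 − (2)·u_0 = (0, 2, 0).

u_1 = (0, 2, 0)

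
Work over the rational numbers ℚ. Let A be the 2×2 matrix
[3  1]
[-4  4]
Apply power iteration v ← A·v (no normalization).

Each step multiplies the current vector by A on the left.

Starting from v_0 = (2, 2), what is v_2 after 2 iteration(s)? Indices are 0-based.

v_0 = (2, 2).
v_1 = A·v_0 = (8, 0).
v_2 = A·v_1 = (24, -32).

v_2 = (24, -32)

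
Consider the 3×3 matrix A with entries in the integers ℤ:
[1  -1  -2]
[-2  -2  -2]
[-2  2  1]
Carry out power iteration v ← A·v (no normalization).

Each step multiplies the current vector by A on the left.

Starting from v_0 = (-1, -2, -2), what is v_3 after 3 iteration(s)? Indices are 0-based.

v_3 = (13, 26, -44)

v_0 = (-1, -2, -2).
v_1 = A·v_0 = (5, 10, -4).
v_2 = A·v_1 = (3, -22, 6).
v_3 = A·v_2 = (13, 26, -44).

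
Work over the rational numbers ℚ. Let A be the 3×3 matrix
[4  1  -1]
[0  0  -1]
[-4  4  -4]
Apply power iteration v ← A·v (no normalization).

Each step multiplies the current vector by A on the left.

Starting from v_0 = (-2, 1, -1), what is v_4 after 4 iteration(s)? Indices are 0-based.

v_0 = (-2, 1, -1).
v_1 = A·v_0 = (-6, 1, 16).
v_2 = A·v_1 = (-39, -16, -36).
v_3 = A·v_2 = (-136, 36, 236).
v_4 = A·v_3 = (-744, -236, -256).

v_4 = (-744, -236, -256)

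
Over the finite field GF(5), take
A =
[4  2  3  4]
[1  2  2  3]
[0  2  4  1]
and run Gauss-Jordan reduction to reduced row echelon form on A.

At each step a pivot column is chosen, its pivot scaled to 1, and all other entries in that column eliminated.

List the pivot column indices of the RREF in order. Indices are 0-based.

pivot columns: 0, 1, 2

step 1: normalize row 0 (÷4) = (1, 3, 2, 1)
  row 1: subtract 1×row0 = (0, 4, 0, 2)
step 2: normalize row 1 (÷4) = (0, 1, 0, 3)
  row 0: subtract 3×row1 = (1, 0, 2, 2)
  row 2: subtract 2×row1 = (0, 0, 4, 0)
step 3: normalize row 2 (÷4) = (0, 0, 1, 0)
  row 0: subtract 2×row2 = (1, 0, 0, 2)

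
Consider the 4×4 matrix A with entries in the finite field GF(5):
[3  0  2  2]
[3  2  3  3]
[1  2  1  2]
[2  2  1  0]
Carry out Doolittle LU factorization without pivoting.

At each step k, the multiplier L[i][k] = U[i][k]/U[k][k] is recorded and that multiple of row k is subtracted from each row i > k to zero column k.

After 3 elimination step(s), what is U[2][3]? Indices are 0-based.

[col 0] pivot 3
  R1 -= 1*R0 → (0, 2, 1, 1)  (L[1][0] := 1)
  R2 -= 2*R0 → (0, 2, 2, 3)  (L[2][0] := 2)
  R3 -= 4*R0 → (0, 2, 3, 2)  (L[3][0] := 4)
[col 1] pivot 2
  R2 -= 1*R1 → (0, 0, 1, 2)  (L[2][1] := 1)
  R3 -= 1*R1 → (0, 0, 2, 1)  (L[3][1] := 1)
[col 2] pivot 1
  R3 -= 2*R2 → (0, 0, 0, 2)  (L[3][2] := 2)

U[2][3] = 2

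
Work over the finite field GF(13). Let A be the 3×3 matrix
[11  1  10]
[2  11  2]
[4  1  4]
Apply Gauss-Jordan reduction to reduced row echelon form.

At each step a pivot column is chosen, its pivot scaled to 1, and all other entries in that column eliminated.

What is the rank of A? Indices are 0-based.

rank = 3

step 1: normalize row 0 (÷11) = (1, 6, 8)
  row 1: subtract 2×row0 = (0, 12, 12)
  row 2: subtract 4×row0 = (0, 3, 11)
step 2: normalize row 1 (÷12) = (0, 1, 1)
  row 0: subtract 6×row1 = (1, 0, 2)
  row 2: subtract 3×row1 = (0, 0, 8)
step 3: normalize row 2 (÷8) = (0, 0, 1)
  row 0: subtract 2×row2 = (1, 0, 0)
  row 1: subtract 1×row2 = (0, 1, 0)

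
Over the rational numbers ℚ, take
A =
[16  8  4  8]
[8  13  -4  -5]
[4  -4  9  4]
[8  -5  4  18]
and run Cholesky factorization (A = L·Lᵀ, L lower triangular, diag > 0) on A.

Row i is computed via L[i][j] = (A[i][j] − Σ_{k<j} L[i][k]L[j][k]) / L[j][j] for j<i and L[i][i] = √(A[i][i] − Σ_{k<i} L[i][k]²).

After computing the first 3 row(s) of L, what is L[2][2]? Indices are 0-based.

Step 1: L[0][0] = √(16) = 4.
  L[1][0] = (8) / L[0][0] = 2.
Step 2: L[1][1] = √(9) = 3.
  L[2][0] = (4) / L[0][0] = 1.
  L[2][1] = (-6) / L[1][1] = -2.
Step 3: L[2][2] = √(4) = 2.

L[2][2] = 2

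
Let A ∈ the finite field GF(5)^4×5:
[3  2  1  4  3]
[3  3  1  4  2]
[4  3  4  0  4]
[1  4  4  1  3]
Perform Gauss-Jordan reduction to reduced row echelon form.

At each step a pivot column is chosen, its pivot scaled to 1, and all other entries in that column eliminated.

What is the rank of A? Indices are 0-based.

rank = 4

[1] R0 /= 3  ⇒  (1, 4, 2, 3, 1)
     R1 -= 3·R0  ⇒  (0, 1, 0, 0, 4)
     R2 -= 4·R0  ⇒  (0, 2, 1, 3, 0)
     R3 -= 1·R0  ⇒  (0, 0, 2, 3, 2)
[2] R1 /= 1  ⇒  (0, 1, 0, 0, 4)
     R0 -= 4·R1  ⇒  (1, 0, 2, 3, 0)
     R2 -= 2·R1  ⇒  (0, 0, 1, 3, 2)
[3] R2 /= 1  ⇒  (0, 0, 1, 3, 2)
     R0 -= 2·R2  ⇒  (1, 0, 0, 2, 1)
     R3 -= 2·R2  ⇒  (0, 0, 0, 2, 3)
[4] R3 /= 2  ⇒  (0, 0, 0, 1, 4)
     R0 -= 2·R3  ⇒  (1, 0, 0, 0, 3)
     R2 -= 3·R3  ⇒  (0, 0, 1, 0, 0)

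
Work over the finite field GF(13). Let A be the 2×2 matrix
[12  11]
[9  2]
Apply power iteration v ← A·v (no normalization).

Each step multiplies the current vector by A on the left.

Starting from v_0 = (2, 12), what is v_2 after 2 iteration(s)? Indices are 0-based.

v_2 = (7, 6)

v_0 = (2, 12).
v_1 = A·v_0 = (0, 3).
v_2 = A·v_1 = (7, 6).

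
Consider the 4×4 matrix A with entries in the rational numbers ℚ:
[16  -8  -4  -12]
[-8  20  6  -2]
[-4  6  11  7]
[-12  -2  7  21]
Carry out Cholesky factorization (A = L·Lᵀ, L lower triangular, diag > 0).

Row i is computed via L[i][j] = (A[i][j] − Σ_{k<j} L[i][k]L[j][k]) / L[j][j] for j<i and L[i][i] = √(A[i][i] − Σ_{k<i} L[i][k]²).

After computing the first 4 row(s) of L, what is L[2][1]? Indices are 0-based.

Step 1: L[0][0] = √(16) = 4.
  L[1][0] = (-8) / L[0][0] = -2.
Step 2: L[1][1] = √(16) = 4.
  L[2][0] = (-4) / L[0][0] = -1.
  L[2][1] = (4) / L[1][1] = 1.
Step 3: L[2][2] = √(9) = 3.
  L[3][0] = (-12) / L[0][0] = -3.
  L[3][1] = (-8) / L[1][1] = -2.
  L[3][2] = (6) / L[2][2] = 2.
Step 4: L[3][3] = √(4) = 2.

L[2][1] = 1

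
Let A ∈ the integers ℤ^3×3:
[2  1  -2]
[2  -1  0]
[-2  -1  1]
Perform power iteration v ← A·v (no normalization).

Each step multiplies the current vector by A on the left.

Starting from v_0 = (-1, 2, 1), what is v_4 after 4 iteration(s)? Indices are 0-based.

v_0 = (-1, 2, 1).
v_1 = A·v_0 = (-2, -4, 1).
v_2 = A·v_1 = (-10, 0, 9).
v_3 = A·v_2 = (-38, -20, 29).
v_4 = A·v_3 = (-154, -56, 125).

v_4 = (-154, -56, 125)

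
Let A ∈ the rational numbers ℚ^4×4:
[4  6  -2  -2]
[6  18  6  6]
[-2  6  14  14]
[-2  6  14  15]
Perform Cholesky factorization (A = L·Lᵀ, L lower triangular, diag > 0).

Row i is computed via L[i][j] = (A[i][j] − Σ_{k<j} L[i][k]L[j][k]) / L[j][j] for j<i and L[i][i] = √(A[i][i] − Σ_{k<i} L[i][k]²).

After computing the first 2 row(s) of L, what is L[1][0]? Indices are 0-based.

Step 1: L[0][0] = √(4) = 2.
  L[1][0] = (6) / L[0][0] = 3.
Step 2: L[1][1] = √(9) = 3.

L[1][0] = 3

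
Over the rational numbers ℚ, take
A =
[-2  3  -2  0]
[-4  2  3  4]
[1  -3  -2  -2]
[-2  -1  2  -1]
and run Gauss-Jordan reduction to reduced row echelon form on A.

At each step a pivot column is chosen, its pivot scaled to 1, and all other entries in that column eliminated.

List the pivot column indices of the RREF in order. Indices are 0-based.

pivot columns: 0, 1, 2, 3

pivot(0,0)=-2: scale R0 → (1, -3/2, 1, 0)
  clear (1,0): R1 −= (-4)R0 → (0, -4, 7, 4)
  clear (2,0): R2 −= (1)R0 → (0, -3/2, -3, -2)
  clear (3,0): R3 −= (-2)R0 → (0, -4, 4, -1)
pivot(1,1)=-4: scale R1 → (0, 1, -7/4, -1)
  clear (0,1): R0 −= (-3/2)R1 → (1, 0, -13/8, -3/2)
  clear (2,1): R2 −= (-3/2)R1 → (0, 0, -45/8, -7/2)
  clear (3,1): R3 −= (-4)R1 → (0, 0, -3, -5)
pivot(2,2)=-45/8: scale R2 → (0, 0, 1, 28/45)
  clear (0,2): R0 −= (-13/8)R2 → (1, 0, 0, -22/45)
  clear (1,2): R1 −= (-7/4)R2 → (0, 1, 0, 4/45)
  clear (3,2): R3 −= (-3)R2 → (0, 0, 0, -47/15)
pivot(3,3)=-47/15: scale R3 → (0, 0, 0, 1)
  clear (0,3): R0 −= (-22/45)R3 → (1, 0, 0, 0)
  clear (1,3): R1 −= (4/45)R3 → (0, 1, 0, 0)
  clear (2,3): R2 −= (28/45)R3 → (0, 0, 1, 0)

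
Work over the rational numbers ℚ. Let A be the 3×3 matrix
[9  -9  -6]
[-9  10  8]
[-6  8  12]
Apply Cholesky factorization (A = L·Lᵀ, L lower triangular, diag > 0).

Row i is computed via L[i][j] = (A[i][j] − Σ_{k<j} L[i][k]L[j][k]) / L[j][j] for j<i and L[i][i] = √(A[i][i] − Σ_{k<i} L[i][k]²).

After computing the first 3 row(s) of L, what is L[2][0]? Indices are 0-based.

L[2][0] = -2

Step 1: L[0][0] = √(9) = 3.
  L[1][0] = (-9) / L[0][0] = -3.
Step 2: L[1][1] = √(1) = 1.
  L[2][0] = (-6) / L[0][0] = -2.
  L[2][1] = (2) / L[1][1] = 2.
Step 3: L[2][2] = √(4) = 2.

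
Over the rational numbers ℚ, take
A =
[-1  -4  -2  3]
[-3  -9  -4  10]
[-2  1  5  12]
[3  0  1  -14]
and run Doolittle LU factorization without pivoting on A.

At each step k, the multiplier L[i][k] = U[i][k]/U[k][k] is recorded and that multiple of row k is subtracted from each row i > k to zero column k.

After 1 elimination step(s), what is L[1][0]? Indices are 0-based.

Step 1: pivot at (0,0) is -1.
  row1 ← row1 − (3)·row0  ⇒  L[1][0]=3, U row1=(0, 3, 2, 1)
  row2 ← row2 − (2)·row0  ⇒  L[2][0]=2, U row2=(0, 9, 9, 6)
  row3 ← row3 − (-3)·row0  ⇒  L[3][0]=-3, U row3=(0, -12, -5, -5)

L[1][0] = 3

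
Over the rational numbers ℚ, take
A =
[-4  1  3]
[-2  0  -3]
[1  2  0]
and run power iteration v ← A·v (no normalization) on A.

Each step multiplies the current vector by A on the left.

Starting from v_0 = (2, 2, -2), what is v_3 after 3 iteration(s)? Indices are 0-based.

v_0 = (2, 2, -2).
v_1 = A·v_0 = (-12, 2, 6).
v_2 = A·v_1 = (68, 6, -8).
v_3 = A·v_2 = (-290, -112, 80).

v_3 = (-290, -112, 80)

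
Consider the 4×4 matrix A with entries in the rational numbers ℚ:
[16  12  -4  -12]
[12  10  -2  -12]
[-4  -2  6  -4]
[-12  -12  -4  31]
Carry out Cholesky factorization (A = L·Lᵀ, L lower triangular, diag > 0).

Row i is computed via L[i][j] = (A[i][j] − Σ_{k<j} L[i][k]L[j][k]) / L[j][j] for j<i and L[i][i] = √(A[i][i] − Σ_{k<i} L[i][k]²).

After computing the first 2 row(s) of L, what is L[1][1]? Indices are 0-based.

L[1][1] = 1

Step 1: L[0][0] = √(16) = 4.
  L[1][0] = (12) / L[0][0] = 3.
Step 2: L[1][1] = √(1) = 1.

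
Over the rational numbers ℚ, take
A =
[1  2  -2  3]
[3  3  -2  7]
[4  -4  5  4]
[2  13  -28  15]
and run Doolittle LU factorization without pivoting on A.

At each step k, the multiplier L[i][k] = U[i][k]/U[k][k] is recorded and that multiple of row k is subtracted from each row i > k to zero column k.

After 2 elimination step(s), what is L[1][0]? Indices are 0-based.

L[1][0] = 3

Step 1: pivot at (0,0) is 1.
  row1 ← row1 − (3)·row0  ⇒  L[1][0]=3, U row1=(0, -3, 4, -2)
  row2 ← row2 − (4)·row0  ⇒  L[2][0]=4, U row2=(0, -12, 13, -8)
  row3 ← row3 − (2)·row0  ⇒  L[3][0]=2, U row3=(0, 9, -24, 9)
Step 2: pivot at (1,1) is -3.
  row2 ← row2 − (4)·row1  ⇒  L[2][1]=4, U row2=(0, 0, -3, 0)
  row3 ← row3 − (-3)·row1  ⇒  L[3][1]=-3, U row3=(0, 0, -12, 3)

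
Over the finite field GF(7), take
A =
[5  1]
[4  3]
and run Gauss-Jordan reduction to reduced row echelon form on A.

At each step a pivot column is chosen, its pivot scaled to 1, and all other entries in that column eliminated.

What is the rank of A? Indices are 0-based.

rank = 2

pivot(0,0)=5: scale R0 → (1, 3)
  clear (1,0): R1 −= (4)R0 → (0, 5)
pivot(1,1)=5: scale R1 → (0, 1)
  clear (0,1): R0 −= (3)R1 → (1, 0)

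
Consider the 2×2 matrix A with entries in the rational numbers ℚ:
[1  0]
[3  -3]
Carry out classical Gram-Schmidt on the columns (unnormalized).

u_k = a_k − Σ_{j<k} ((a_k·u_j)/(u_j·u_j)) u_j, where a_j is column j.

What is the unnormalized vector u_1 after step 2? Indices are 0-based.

Step 1: u_0 = a_0 = (1, 3).
Step 2: u_1 = a_1 − (-9/10)·u_0 = (9/10, -3/10).

u_1 = (9/10, -3/10)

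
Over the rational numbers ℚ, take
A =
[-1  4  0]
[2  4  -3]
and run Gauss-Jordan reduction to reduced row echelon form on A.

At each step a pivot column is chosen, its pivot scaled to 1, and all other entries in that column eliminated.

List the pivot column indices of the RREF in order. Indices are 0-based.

[1] R0 /= -1  ⇒  (1, -4, 0)
     R1 -= 2·R0  ⇒  (0, 12, -3)
[2] R1 /= 12  ⇒  (0, 1, -1/4)
     R0 -= -4·R1  ⇒  (1, 0, -1)

pivot columns: 0, 1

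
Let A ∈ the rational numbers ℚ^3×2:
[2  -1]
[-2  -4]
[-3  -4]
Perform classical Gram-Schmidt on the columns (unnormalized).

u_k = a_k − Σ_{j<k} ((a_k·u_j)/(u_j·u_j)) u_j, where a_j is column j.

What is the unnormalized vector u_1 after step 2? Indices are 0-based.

u_1 = (-53/17, -32/17, -14/17)

Step 1: u_0 = a_0 = (2, -2, -3).
Step 2: u_1 = a_1 − (18/17)·u_0 = (-53/17, -32/17, -14/17).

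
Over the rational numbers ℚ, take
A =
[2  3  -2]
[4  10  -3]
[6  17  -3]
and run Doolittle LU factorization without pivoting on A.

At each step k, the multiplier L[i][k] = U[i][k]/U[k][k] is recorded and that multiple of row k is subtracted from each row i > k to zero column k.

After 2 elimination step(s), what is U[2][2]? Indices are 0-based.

U[2][2] = 1

[col 0] pivot 2
  R1 -= 2*R0 → (0, 4, 1)  (L[1][0] := 2)
  R2 -= 3*R0 → (0, 8, 3)  (L[2][0] := 3)
[col 1] pivot 4
  R2 -= 2*R1 → (0, 0, 1)  (L[2][1] := 2)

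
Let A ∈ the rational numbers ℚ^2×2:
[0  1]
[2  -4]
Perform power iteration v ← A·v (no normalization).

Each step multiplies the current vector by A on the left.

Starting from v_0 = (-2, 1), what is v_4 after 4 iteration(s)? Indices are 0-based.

v_0 = (-2, 1).
v_1 = A·v_0 = (1, -8).
v_2 = A·v_1 = (-8, 34).
v_3 = A·v_2 = (34, -152).
v_4 = A·v_3 = (-152, 676).

v_4 = (-152, 676)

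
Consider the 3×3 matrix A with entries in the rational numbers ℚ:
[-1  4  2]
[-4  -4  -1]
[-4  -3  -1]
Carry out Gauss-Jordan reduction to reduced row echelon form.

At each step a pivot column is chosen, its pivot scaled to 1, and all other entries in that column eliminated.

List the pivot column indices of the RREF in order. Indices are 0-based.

[1] R0 /= -1  ⇒  (1, -4, -2)
     R1 -= -4·R0  ⇒  (0, -20, -9)
     R2 -= -4·R0  ⇒  (0, -19, -9)
[2] R1 /= -20  ⇒  (0, 1, 9/20)
     R0 -= -4·R1  ⇒  (1, 0, -1/5)
     R2 -= -19·R1  ⇒  (0, 0, -9/20)
[3] R2 /= -9/20  ⇒  (0, 0, 1)
     R0 -= -1/5·R2  ⇒  (1, 0, 0)
     R1 -= 9/20·R2  ⇒  (0, 1, 0)

pivot columns: 0, 1, 2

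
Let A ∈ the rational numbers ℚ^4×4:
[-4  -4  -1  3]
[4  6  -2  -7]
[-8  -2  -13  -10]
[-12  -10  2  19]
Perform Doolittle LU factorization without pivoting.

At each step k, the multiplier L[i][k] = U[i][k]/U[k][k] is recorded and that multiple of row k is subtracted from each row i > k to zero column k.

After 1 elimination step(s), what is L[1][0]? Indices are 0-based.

L[1][0] = -1

[col 0] pivot -4
  R1 -= -1*R0 → (0, 2, -3, -4)  (L[1][0] := -1)
  R2 -= 2*R0 → (0, 6, -11, -16)  (L[2][0] := 2)
  R3 -= 3*R0 → (0, 2, 5, 10)  (L[3][0] := 3)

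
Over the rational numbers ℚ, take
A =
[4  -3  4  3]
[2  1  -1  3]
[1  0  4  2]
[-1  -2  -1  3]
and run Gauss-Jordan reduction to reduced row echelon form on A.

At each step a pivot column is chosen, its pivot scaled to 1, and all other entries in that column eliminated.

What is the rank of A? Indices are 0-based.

rank = 4

[1] R0 /= 4  ⇒  (1, -3/4, 1, 3/4)
     R1 -= 2·R0  ⇒  (0, 5/2, -3, 3/2)
     R2 -= 1·R0  ⇒  (0, 3/4, 3, 5/4)
     R3 -= -1·R0  ⇒  (0, -11/4, 0, 15/4)
[2] R1 /= 5/2  ⇒  (0, 1, -6/5, 3/5)
     R0 -= -3/4·R1  ⇒  (1, 0, 1/10, 6/5)
     R2 -= 3/4·R1  ⇒  (0, 0, 39/10, 4/5)
     R3 -= -11/4·R1  ⇒  (0, 0, -33/10, 27/5)
[3] R2 /= 39/10  ⇒  (0, 0, 1, 8/39)
     R0 -= 1/10·R2  ⇒  (1, 0, 0, 46/39)
     R1 -= -6/5·R2  ⇒  (0, 1, 0, 11/13)
     R3 -= -33/10·R2  ⇒  (0, 0, 0, 79/13)
[4] R3 /= 79/13  ⇒  (0, 0, 0, 1)
     R0 -= 46/39·R3  ⇒  (1, 0, 0, 0)
     R1 -= 11/13·R3  ⇒  (0, 1, 0, 0)
     R2 -= 8/39·R3  ⇒  (0, 0, 1, 0)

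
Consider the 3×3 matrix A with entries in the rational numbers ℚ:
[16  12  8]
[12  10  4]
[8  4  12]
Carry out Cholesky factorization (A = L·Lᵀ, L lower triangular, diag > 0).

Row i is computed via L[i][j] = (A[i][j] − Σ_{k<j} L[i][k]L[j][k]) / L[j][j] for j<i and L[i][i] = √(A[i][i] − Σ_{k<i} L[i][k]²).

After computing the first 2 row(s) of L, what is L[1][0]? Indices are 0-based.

Step 1: L[0][0] = √(16) = 4.
  L[1][0] = (12) / L[0][0] = 3.
Step 2: L[1][1] = √(1) = 1.

L[1][0] = 3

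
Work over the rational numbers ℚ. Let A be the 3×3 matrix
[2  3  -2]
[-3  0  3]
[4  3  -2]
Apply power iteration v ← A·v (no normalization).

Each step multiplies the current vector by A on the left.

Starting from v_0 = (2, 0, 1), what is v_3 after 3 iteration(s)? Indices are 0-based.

v_0 = (2, 0, 1).
v_1 = A·v_0 = (2, -3, 6).
v_2 = A·v_1 = (-17, 12, -13).
v_3 = A·v_2 = (28, 12, -6).

v_3 = (28, 12, -6)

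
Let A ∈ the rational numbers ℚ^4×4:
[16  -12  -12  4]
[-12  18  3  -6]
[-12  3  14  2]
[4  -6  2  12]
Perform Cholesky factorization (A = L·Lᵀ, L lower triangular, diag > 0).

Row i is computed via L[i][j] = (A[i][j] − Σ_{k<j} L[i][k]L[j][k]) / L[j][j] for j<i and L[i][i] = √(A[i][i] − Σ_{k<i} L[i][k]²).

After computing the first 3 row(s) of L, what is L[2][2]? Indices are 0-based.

Step 1: L[0][0] = √(16) = 4.
  L[1][0] = (-12) / L[0][0] = -3.
Step 2: L[1][1] = √(9) = 3.
  L[2][0] = (-12) / L[0][0] = -3.
  L[2][1] = (-6) / L[1][1] = -2.
Step 3: L[2][2] = √(1) = 1.

L[2][2] = 1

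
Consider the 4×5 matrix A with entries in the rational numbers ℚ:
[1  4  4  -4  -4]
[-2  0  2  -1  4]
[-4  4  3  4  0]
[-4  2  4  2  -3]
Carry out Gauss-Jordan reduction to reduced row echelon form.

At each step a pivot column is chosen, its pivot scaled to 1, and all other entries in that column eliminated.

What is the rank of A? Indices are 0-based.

step 1: normalize row 0 (÷1) = (1, 4, 4, -4, -4)
  row 1: subtract -2×row0 = (0, 8, 10, -9, -4)
  row 2: subtract -4×row0 = (0, 20, 19, -12, -16)
  row 3: subtract -4×row0 = (0, 18, 20, -14, -19)
step 2: normalize row 1 (÷8) = (0, 1, 5/4, -9/8, -1/2)
  row 0: subtract 4×row1 = (1, 0, -1, 1/2, -2)
  row 2: subtract 20×row1 = (0, 0, -6, 21/2, -6)
  row 3: subtract 18×row1 = (0, 0, -5/2, 25/4, -10)
step 3: normalize row 2 (÷-6) = (0, 0, 1, -7/4, 1)
  row 0: subtract -1×row2 = (1, 0, 0, -5/4, -1)
  row 1: subtract 5/4×row2 = (0, 1, 0, 17/16, -7/4)
  row 3: subtract -5/2×row2 = (0, 0, 0, 15/8, -15/2)
step 4: normalize row 3 (÷15/8) = (0, 0, 0, 1, -4)
  row 0: subtract -5/4×row3 = (1, 0, 0, 0, -6)
  row 1: subtract 17/16×row3 = (0, 1, 0, 0, 5/2)
  row 2: subtract -7/4×row3 = (0, 0, 1, 0, -6)

rank = 4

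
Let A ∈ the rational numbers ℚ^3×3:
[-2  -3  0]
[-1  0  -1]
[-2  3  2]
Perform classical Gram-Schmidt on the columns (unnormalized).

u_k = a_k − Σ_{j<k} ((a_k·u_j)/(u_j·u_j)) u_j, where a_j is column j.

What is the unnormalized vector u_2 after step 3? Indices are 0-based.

Step 1: u_0 = a_0 = (-2, -1, -2).
Step 2: u_1 = a_1 − (0)·u_0 = (-3, 0, 3).
Step 3: u_2 = a_2 − (-1/3)·u_0 − (1/3)·u_1 = (1/3, -4/3, 1/3).

u_2 = (1/3, -4/3, 1/3)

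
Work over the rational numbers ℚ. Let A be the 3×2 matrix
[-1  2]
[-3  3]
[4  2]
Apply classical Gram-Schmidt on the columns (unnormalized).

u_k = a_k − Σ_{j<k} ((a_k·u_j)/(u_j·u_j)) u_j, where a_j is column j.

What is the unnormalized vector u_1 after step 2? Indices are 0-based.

Step 1: u_0 = a_0 = (-1, -3, 4).
Step 2: u_1 = a_1 − (-3/26)·u_0 = (49/26, 69/26, 32/13).

u_1 = (49/26, 69/26, 32/13)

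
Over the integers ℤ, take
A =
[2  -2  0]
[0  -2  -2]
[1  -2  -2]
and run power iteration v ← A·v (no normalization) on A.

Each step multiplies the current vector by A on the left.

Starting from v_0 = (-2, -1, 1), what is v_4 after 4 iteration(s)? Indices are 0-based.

v_4 = (-8, 56, 40)

v_0 = (-2, -1, 1).
v_1 = A·v_0 = (-2, 0, -2).
v_2 = A·v_1 = (-4, 4, 2).
v_3 = A·v_2 = (-16, -12, -16).
v_4 = A·v_3 = (-8, 56, 40).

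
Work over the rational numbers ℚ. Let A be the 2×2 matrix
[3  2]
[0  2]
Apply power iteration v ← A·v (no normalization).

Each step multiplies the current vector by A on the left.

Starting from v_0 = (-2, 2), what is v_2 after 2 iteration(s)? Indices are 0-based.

v_0 = (-2, 2).
v_1 = A·v_0 = (-2, 4).
v_2 = A·v_1 = (2, 8).

v_2 = (2, 8)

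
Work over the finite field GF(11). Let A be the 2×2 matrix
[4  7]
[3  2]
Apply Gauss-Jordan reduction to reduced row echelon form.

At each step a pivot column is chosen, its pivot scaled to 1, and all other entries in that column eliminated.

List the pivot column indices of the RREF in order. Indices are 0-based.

pivot columns: 0, 1

step 1: normalize row 0 (÷4) = (1, 10)
  row 1: subtract 3×row0 = (0, 5)
step 2: normalize row 1 (÷5) = (0, 1)
  row 0: subtract 10×row1 = (1, 0)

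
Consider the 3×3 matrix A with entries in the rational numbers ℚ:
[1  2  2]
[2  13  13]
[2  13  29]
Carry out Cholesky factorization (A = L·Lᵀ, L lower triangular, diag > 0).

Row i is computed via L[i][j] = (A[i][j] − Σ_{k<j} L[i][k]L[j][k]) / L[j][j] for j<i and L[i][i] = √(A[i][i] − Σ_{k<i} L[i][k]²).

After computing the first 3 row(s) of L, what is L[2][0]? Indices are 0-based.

L[2][0] = 2

Step 1: L[0][0] = √(1) = 1.
  L[1][0] = (2) / L[0][0] = 2.
Step 2: L[1][1] = √(9) = 3.
  L[2][0] = (2) / L[0][0] = 2.
  L[2][1] = (9) / L[1][1] = 3.
Step 3: L[2][2] = √(16) = 4.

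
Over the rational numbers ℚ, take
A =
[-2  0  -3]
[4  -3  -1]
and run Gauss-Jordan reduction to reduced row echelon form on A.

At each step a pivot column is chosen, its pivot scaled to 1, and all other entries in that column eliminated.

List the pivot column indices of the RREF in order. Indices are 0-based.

pivot columns: 0, 1

pivot(0,0)=-2: scale R0 → (1, 0, 3/2)
  clear (1,0): R1 −= (4)R0 → (0, -3, -7)
pivot(1,1)=-3: scale R1 → (0, 1, 7/3)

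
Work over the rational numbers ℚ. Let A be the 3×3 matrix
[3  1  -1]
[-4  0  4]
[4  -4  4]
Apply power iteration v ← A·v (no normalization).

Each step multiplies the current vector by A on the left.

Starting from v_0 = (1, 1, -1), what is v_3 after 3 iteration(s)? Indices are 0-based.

v_0 = (1, 1, -1).
v_1 = A·v_0 = (5, -8, -4).
v_2 = A·v_1 = (11, -36, 36).
v_3 = A·v_2 = (-39, 100, 332).

v_3 = (-39, 100, 332)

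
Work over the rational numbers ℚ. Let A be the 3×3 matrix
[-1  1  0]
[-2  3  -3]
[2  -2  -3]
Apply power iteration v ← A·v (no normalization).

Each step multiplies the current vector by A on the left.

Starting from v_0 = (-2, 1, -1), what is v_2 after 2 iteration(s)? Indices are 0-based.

v_0 = (-2, 1, -1).
v_1 = A·v_0 = (3, 10, -3).
v_2 = A·v_1 = (7, 33, -5).

v_2 = (7, 33, -5)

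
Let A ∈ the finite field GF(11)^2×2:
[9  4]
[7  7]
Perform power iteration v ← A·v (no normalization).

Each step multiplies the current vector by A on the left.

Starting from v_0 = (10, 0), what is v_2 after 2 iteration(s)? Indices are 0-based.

v_2 = (1, 9)

v_0 = (10, 0).
v_1 = A·v_0 = (2, 4).
v_2 = A·v_1 = (1, 9).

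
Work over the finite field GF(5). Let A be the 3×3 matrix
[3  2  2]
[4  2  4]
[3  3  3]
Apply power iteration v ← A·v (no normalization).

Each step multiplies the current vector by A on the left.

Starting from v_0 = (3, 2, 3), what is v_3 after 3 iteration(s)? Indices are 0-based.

v_0 = (3, 2, 3).
v_1 = A·v_0 = (4, 3, 4).
v_2 = A·v_1 = (1, 3, 3).
v_3 = A·v_2 = (0, 2, 1).

v_3 = (0, 2, 1)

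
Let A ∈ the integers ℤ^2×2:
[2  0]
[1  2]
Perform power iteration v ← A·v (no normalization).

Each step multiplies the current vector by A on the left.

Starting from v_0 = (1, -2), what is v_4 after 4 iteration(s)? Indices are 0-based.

v_4 = (16, 0)

v_0 = (1, -2).
v_1 = A·v_0 = (2, -3).
v_2 = A·v_1 = (4, -4).
v_3 = A·v_2 = (8, -4).
v_4 = A·v_3 = (16, 0).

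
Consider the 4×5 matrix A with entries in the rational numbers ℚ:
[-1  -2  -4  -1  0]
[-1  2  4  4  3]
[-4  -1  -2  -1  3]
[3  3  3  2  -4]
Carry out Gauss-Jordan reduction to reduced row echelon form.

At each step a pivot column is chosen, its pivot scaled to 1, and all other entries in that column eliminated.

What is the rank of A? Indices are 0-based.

step 1: normalize row 0 (÷-1) = (1, 2, 4, 1, 0)
  row 1: subtract -1×row0 = (0, 4, 8, 5, 3)
  row 2: subtract -4×row0 = (0, 7, 14, 3, 3)
  row 3: subtract 3×row0 = (0, -3, -9, -1, -4)
step 2: normalize row 1 (÷4) = (0, 1, 2, 5/4, 3/4)
  row 0: subtract 2×row1 = (1, 0, 0, -3/2, -3/2)
  row 2: subtract 7×row1 = (0, 0, 0, -23/4, -9/4)
  row 3: subtract -3×row1 = (0, 0, -3, 11/4, -7/4)
step 3: exchange rows 2,3
step 3: normalize row 2 (÷-3) = (0, 0, 1, -11/12, 7/12)
  row 1: subtract 2×row2 = (0, 1, 0, 37/12, -5/12)
step 4: normalize row 3 (÷-23/4) = (0, 0, 0, 1, 9/23)
  row 0: subtract -3/2×row3 = (1, 0, 0, 0, -21/23)
  row 1: subtract 37/12×row3 = (0, 1, 0, 0, -112/69)
  row 2: subtract -11/12×row3 = (0, 0, 1, 0, 65/69)

rank = 4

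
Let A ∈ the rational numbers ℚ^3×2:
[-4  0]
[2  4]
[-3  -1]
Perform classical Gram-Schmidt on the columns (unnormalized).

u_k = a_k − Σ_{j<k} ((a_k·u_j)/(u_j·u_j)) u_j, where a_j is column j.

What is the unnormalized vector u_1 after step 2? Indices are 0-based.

u_1 = (44/29, 94/29, 4/29)

Step 1: u_0 = a_0 = (-4, 2, -3).
Step 2: u_1 = a_1 − (11/29)·u_0 = (44/29, 94/29, 4/29).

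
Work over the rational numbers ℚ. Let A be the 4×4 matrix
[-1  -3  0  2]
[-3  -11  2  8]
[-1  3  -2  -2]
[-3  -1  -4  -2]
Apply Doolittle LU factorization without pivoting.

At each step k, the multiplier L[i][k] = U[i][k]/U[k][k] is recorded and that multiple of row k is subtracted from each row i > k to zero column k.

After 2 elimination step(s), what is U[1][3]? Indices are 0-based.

U[1][3] = 2

[col 0] pivot -1
  R1 -= 3*R0 → (0, -2, 2, 2)  (L[1][0] := 3)
  R2 -= 1*R0 → (0, 6, -2, -4)  (L[2][0] := 1)
  R3 -= 3*R0 → (0, 8, -4, -8)  (L[3][0] := 3)
[col 1] pivot -2
  R2 -= -3*R1 → (0, 0, 4, 2)  (L[2][1] := -3)
  R3 -= -4*R1 → (0, 0, 4, 0)  (L[3][1] := -4)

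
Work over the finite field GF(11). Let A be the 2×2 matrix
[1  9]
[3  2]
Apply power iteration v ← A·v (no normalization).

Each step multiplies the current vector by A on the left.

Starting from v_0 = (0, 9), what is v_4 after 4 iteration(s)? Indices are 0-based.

v_4 = (4, 1)

v_0 = (0, 9).
v_1 = A·v_0 = (4, 7).
v_2 = A·v_1 = (1, 4).
v_3 = A·v_2 = (4, 0).
v_4 = A·v_3 = (4, 1).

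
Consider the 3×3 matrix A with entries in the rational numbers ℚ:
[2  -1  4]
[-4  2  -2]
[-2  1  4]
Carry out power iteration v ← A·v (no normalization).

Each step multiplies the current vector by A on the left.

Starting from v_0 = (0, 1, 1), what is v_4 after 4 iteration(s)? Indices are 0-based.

v_0 = (0, 1, 1).
v_1 = A·v_0 = (3, 0, 5).
v_2 = A·v_1 = (26, -22, 14).
v_3 = A·v_2 = (130, -176, -18).
v_4 = A·v_3 = (364, -836, -508).

v_4 = (364, -836, -508)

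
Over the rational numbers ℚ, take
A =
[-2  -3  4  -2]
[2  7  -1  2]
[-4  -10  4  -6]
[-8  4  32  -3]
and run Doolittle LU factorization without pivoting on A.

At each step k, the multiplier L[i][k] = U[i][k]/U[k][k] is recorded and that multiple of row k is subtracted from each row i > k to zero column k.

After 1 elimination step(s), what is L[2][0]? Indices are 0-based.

[col 0] pivot -2
  R1 -= -1*R0 → (0, 4, 3, 0)  (L[1][0] := -1)
  R2 -= 2*R0 → (0, -4, -4, -2)  (L[2][0] := 2)
  R3 -= 4*R0 → (0, 16, 16, 5)  (L[3][0] := 4)

L[2][0] = 2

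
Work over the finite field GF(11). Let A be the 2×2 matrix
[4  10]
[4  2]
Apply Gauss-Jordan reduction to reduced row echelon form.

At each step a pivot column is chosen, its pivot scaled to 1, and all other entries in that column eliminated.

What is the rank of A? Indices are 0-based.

[1] R0 /= 4  ⇒  (1, 8)
     R1 -= 4·R0  ⇒  (0, 3)
[2] R1 /= 3  ⇒  (0, 1)
     R0 -= 8·R1  ⇒  (1, 0)

rank = 2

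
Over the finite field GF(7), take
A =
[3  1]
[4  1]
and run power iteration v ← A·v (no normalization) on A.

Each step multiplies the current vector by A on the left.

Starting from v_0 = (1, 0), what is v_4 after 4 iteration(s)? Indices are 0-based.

v_4 = (2, 1)

v_0 = (1, 0).
v_1 = A·v_0 = (3, 4).
v_2 = A·v_1 = (6, 2).
v_3 = A·v_2 = (6, 5).
v_4 = A·v_3 = (2, 1).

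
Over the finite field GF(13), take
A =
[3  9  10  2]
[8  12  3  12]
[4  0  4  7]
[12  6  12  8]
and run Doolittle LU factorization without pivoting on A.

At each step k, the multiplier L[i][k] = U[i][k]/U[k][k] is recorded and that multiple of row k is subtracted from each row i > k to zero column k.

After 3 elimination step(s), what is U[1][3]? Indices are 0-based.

U[1][3] = 11

Step 1: pivot at (0,0) is 3.
  row1 ← row1 − (7)·row0  ⇒  L[1][0]=7, U row1=(0, 1, 11, 11)
  row2 ← row2 − (10)·row0  ⇒  L[2][0]=10, U row2=(0, 1, 8, 0)
  row3 ← row3 − (4)·row0  ⇒  L[3][0]=4, U row3=(0, 9, 11, 0)
Step 2: pivot at (1,1) is 1.
  row2 ← row2 − (1)·row1  ⇒  L[2][1]=1, U row2=(0, 0, 10, 2)
  row3 ← row3 − (9)·row1  ⇒  L[3][1]=9, U row3=(0, 0, 3, 5)
Step 3: pivot at (2,2) is 10.
  row3 ← row3 − (12)·row2  ⇒  L[3][2]=12, U row3=(0, 0, 0, 7)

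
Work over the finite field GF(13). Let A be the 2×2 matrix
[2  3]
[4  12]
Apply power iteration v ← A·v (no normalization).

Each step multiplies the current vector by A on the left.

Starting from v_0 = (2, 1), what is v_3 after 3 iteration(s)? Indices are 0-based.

v_0 = (2, 1).
v_1 = A·v_0 = (7, 7).
v_2 = A·v_1 = (9, 8).
v_3 = A·v_2 = (3, 2).

v_3 = (3, 2)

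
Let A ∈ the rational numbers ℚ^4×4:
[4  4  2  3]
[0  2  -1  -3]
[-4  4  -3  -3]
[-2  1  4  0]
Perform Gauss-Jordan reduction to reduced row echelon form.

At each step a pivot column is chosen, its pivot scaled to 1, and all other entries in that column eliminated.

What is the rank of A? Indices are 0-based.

rank = 4

[1] R0 /= 4  ⇒  (1, 1, 1/2, 3/4)
     R2 -= -4·R0  ⇒  (0, 8, -1, 0)
     R3 -= -2·R0  ⇒  (0, 3, 5, 3/2)
[2] R1 /= 2  ⇒  (0, 1, -1/2, -3/2)
     R0 -= 1·R1  ⇒  (1, 0, 1, 9/4)
     R2 -= 8·R1  ⇒  (0, 0, 3, 12)
     R3 -= 3·R1  ⇒  (0, 0, 13/2, 6)
[3] R2 /= 3  ⇒  (0, 0, 1, 4)
     R0 -= 1·R2  ⇒  (1, 0, 0, -7/4)
     R1 -= -1/2·R2  ⇒  (0, 1, 0, 1/2)
     R3 -= 13/2·R2  ⇒  (0, 0, 0, -20)
[4] R3 /= -20  ⇒  (0, 0, 0, 1)
     R0 -= -7/4·R3  ⇒  (1, 0, 0, 0)
     R1 -= 1/2·R3  ⇒  (0, 1, 0, 0)
     R2 -= 4·R3  ⇒  (0, 0, 1, 0)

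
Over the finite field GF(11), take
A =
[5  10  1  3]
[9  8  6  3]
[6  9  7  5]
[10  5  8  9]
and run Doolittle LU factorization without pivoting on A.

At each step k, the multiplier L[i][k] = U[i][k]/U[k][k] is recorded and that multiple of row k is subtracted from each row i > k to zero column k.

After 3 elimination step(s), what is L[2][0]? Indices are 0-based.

L[2][0] = 10

k=0: U[0][0]=5
  eliminate (1,0): mult=4, new row 1: (0, 1, 2, 2); set L[1][0]=4
  eliminate (2,0): mult=10, new row 2: (0, 8, 8, 8); set L[2][0]=10
  eliminate (3,0): mult=2, new row 3: (0, 7, 6, 3); set L[3][0]=2
k=1: U[1][1]=1
  eliminate (2,1): mult=8, new row 2: (0, 0, 3, 3); set L[2][1]=8
  eliminate (3,1): mult=7, new row 3: (0, 0, 3, 0); set L[3][1]=7
k=2: U[2][2]=3
  eliminate (3,2): mult=1, new row 3: (0, 0, 0, 8); set L[3][2]=1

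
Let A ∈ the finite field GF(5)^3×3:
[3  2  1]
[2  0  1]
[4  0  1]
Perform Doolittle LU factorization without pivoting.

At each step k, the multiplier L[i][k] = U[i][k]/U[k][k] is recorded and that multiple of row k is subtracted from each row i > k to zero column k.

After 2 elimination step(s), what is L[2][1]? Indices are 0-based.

L[2][1] = 2

Step 1: pivot at (0,0) is 3.
  row1 ← row1 − (4)·row0  ⇒  L[1][0]=4, U row1=(0, 2, 2)
  row2 ← row2 − (3)·row0  ⇒  L[2][0]=3, U row2=(0, 4, 3)
Step 2: pivot at (1,1) is 2.
  row2 ← row2 − (2)·row1  ⇒  L[2][1]=2, U row2=(0, 0, 4)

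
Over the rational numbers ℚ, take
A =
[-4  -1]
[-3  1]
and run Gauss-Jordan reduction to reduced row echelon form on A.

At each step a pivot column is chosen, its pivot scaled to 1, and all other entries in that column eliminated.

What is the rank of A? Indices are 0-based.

[1] R0 /= -4  ⇒  (1, 1/4)
     R1 -= -3·R0  ⇒  (0, 7/4)
[2] R1 /= 7/4  ⇒  (0, 1)
     R0 -= 1/4·R1  ⇒  (1, 0)

rank = 2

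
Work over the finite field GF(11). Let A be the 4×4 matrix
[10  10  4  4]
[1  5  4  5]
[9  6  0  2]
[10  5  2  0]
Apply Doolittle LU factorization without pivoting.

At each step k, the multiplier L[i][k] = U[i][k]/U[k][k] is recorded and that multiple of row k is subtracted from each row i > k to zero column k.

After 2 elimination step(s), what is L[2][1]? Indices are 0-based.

[col 0] pivot 10
  R1 -= 10*R0 → (0, 4, 8, 9)  (L[1][0] := 10)
  R2 -= 2*R0 → (0, 8, 3, 5)  (L[2][0] := 2)
  R3 -= 1*R0 → (0, 6, 9, 7)  (L[3][0] := 1)
[col 1] pivot 4
  R2 -= 2*R1 → (0, 0, 9, 9)  (L[2][1] := 2)
  R3 -= 7*R1 → (0, 0, 8, 10)  (L[3][1] := 7)

L[2][1] = 2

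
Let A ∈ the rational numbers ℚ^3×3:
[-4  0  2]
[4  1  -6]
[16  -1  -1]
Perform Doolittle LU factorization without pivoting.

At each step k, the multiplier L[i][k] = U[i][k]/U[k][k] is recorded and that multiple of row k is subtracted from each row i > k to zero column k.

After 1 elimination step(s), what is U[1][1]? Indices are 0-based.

U[1][1] = 1

k=0: U[0][0]=-4
  eliminate (1,0): mult=-1, new row 1: (0, 1, -4); set L[1][0]=-1
  eliminate (2,0): mult=-4, new row 2: (0, -1, 7); set L[2][0]=-4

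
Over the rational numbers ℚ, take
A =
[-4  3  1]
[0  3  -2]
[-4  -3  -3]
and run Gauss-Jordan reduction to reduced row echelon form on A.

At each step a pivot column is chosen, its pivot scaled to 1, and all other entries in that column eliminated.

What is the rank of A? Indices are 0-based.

rank = 3

pivot(0,0)=-4: scale R0 → (1, -3/4, -1/4)
  clear (2,0): R2 −= (-4)R0 → (0, -6, -4)
pivot(1,1)=3: scale R1 → (0, 1, -2/3)
  clear (0,1): R0 −= (-3/4)R1 → (1, 0, -3/4)
  clear (2,1): R2 −= (-6)R1 → (0, 0, -8)
pivot(2,2)=-8: scale R2 → (0, 0, 1)
  clear (0,2): R0 −= (-3/4)R2 → (1, 0, 0)
  clear (1,2): R1 −= (-2/3)R2 → (0, 1, 0)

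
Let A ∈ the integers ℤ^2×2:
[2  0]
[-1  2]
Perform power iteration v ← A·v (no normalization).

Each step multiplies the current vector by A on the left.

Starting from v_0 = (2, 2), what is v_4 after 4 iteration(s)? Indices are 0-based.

v_0 = (2, 2).
v_1 = A·v_0 = (4, 2).
v_2 = A·v_1 = (8, 0).
v_3 = A·v_2 = (16, -8).
v_4 = A·v_3 = (32, -32).

v_4 = (32, -32)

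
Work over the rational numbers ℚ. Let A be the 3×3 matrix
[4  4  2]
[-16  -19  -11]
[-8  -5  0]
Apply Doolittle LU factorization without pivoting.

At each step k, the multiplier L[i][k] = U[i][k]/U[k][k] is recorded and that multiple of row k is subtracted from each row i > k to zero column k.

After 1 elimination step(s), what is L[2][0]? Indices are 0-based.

L[2][0] = -2

[col 0] pivot 4
  R1 -= -4*R0 → (0, -3, -3)  (L[1][0] := -4)
  R2 -= -2*R0 → (0, 3, 4)  (L[2][0] := -2)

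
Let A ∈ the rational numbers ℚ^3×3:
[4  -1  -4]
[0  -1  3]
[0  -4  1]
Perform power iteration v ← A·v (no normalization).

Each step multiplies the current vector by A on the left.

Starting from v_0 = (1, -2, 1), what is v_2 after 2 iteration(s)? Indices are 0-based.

v_2 = (-33, 22, -11)

v_0 = (1, -2, 1).
v_1 = A·v_0 = (2, 5, 9).
v_2 = A·v_1 = (-33, 22, -11).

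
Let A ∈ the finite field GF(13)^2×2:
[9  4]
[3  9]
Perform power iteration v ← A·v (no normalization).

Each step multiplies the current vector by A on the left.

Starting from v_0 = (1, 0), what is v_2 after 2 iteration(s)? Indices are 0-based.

v_2 = (2, 2)

v_0 = (1, 0).
v_1 = A·v_0 = (9, 3).
v_2 = A·v_1 = (2, 2).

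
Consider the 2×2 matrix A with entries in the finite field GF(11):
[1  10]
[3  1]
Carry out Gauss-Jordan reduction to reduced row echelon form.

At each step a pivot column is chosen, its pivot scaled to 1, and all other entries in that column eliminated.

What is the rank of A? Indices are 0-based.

rank = 2

step 1: normalize row 0 (÷1) = (1, 10)
  row 1: subtract 3×row0 = (0, 4)
step 2: normalize row 1 (÷4) = (0, 1)
  row 0: subtract 10×row1 = (1, 0)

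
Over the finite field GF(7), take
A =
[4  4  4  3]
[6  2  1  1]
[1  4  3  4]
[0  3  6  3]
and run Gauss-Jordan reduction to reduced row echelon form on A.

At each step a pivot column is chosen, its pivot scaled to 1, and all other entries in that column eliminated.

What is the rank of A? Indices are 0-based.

rank = 4

step 1: normalize row 0 (÷4) = (1, 1, 1, 6)
  row 1: subtract 6×row0 = (0, 3, 2, 0)
  row 2: subtract 1×row0 = (0, 3, 2, 5)
step 2: normalize row 1 (÷3) = (0, 1, 3, 0)
  row 0: subtract 1×row1 = (1, 0, 5, 6)
  row 2: subtract 3×row1 = (0, 0, 0, 5)
  row 3: subtract 3×row1 = (0, 0, 4, 3)
step 3: exchange rows 2,3
step 3: normalize row 2 (÷4) = (0, 0, 1, 6)
  row 0: subtract 5×row2 = (1, 0, 0, 4)
  row 1: subtract 3×row2 = (0, 1, 0, 3)
step 4: normalize row 3 (÷5) = (0, 0, 0, 1)
  row 0: subtract 4×row3 = (1, 0, 0, 0)
  row 1: subtract 3×row3 = (0, 1, 0, 0)
  row 2: subtract 6×row3 = (0, 0, 1, 0)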